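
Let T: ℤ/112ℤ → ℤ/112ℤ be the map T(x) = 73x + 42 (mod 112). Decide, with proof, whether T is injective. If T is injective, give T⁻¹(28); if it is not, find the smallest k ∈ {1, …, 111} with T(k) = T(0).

98

If T(x_1) = T(x_2), then 73x_1 ≡ 73x_2 (mod 112). Because gcd(73, 112) = 1, we may cancel 73 to get x_1 ≡ x_2 (mod 112).
So T is injective.
We now compute 73⁻¹ mod 112 explicitly. Euclid's algorithm: 112 = 1·73 + 39, 73 = 1·39 + 34, 39 = 1·34 + 5, 34 = 6·5 + 4, 5 = 1·4 + 1; back-substituting gives 1 = 89·73 − 58·112, so 73⁻¹ ≡ 89 (mod 112).
Since T is injective, we compute T⁻¹(28): solve 73x + 42 ≡ 28 (mod 112), i.e. 73x ≡ 98 (mod 112).
Multiplying by 73⁻¹ = 89 gives x ≡ 89·98 = 8722 = 77·112 + 98 ≡ 98 (mod 112).
Check: T(98) = 73·98 + 42 = 7196 = 64·112 + 28 ≡ 28 (mod 112).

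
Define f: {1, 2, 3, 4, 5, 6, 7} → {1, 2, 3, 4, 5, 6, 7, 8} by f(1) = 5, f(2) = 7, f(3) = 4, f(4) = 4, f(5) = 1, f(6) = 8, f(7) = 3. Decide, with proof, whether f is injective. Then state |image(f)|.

6

f(3) = 4 = f(4) with 3 ≠ 4, so f is not injective.
The image of f is {1, 3, 4, 5, 7, 8}, which has 6 elements.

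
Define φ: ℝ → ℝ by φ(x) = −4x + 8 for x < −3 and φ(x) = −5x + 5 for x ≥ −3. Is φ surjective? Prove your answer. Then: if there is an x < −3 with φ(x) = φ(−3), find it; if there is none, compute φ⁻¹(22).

-7/2

Both pieces are strictly decreasing (slopes −4 and −5), so each is injective on its own interval.
The left piece maps (−∞, −3) onto (20, ∞); the right piece maps [−3, ∞) onto (−∞, 20].
These images together cover ℝ, so φ is surjective.
Because the two images are disjoint, no x < −3 has φ(x) = φ(−3), so we compute φ⁻¹(22): 22 lies in (20, ∞), so solve −4x + 8 = 22: x = (22 − 8)/(−4) = −7/2.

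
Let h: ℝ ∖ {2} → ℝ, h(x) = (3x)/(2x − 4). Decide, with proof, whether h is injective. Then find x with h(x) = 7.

28/11

Suppose h(s) = h(t). Cross-multiplying: (3s)(2t − 4) = (3t)(2s − 4).
Expanding both sides and cancelling the symmetric terms leaves −12·(s − t) = 0. Since −12 ≠ 0, s = t. Therefore h is injective.
Solving h(x) = 7: cross-multiplying gives 3x = 7(2x − 4), which rearranges to −11x = −28, so x = 28/11.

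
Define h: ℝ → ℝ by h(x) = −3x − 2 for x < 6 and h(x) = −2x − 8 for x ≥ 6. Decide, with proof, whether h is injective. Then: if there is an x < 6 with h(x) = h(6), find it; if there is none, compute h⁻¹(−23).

15/2

Both pieces are strictly decreasing (slopes −3 and −2), so each is injective on its own interval.
The left piece maps (−∞, 6) onto (−20, ∞); the right piece maps [6, ∞) onto (−∞, −20].
These images are disjoint, so no value is attained by both pieces. Thus h is injective.
Because the two images are disjoint, no x < 6 has h(x) = h(6), so we compute h⁻¹(−23): −23 lies in (−∞, −20], so solve −2x − 8 = −23: x = (−23 + 8)/(−2) = 15/2.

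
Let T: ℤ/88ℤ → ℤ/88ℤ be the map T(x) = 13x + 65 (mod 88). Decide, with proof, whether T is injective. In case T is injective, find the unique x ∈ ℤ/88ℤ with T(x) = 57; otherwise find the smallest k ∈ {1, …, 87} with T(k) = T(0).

40

If T(a) = T(b), then 13a ≡ 13b (mod 88). Because gcd(13, 88) = 1, we may cancel 13 to get a ≡ b (mod 88).
So T is injective.
We now compute 13⁻¹ mod 88 explicitly. Euclid's algorithm: 88 = 6·13 + 10, 13 = 1·10 + 3, 10 = 3·3 + 1; back-substituting gives 1 = 61·13 − 9·88, so 13⁻¹ ≡ 61 (mod 88).
Since T is injective, we find T⁻¹(57): we need 13x ≡ 57 − 65 ≡ 80 (mod 88). Using 13⁻¹ = 61: x ≡ 61·80 = 4880 = 55·88 + 40, so x = 40.
Check: T(40) = 13·40 + 65 = 585 = 6·88 + 57 ≡ 57 (mod 88).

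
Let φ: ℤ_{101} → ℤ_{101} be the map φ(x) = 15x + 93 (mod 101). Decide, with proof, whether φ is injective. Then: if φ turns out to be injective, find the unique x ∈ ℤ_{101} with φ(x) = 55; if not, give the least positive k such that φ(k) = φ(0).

Suppose φ(s) = φ(t) in ℤ_{101}. Then 15s + 93 ≡ 15t + 93 (mod 101), hence 15(s − t) ≡ 0 (mod 101).
Since gcd(15, 101) = 1, 15 is invertible modulo 101, so s − t ≡ 0 (mod 101), i.e. s = t.
So φ is injective.
We now compute 15⁻¹ mod 101 explicitly. Euclid's algorithm: 101 = 6·15 + 11, 15 = 1·11 + 4, 11 = 2·4 + 3, 4 = 1·3 + 1; back-substituting gives 1 = 27·15 − 4·101, so 15⁻¹ ≡ 27 (mod 101).
Since φ is injective, we compute φ⁻¹(55): solve 15x + 93 ≡ 55 (mod 101), i.e. 15x ≡ 63 (mod 101).
Multiplying by 15⁻¹ = 27 gives x ≡ 27·63 = 1701 = 16·101 + 85 ≡ 85 (mod 101).
Check: φ(85) = 15·85 + 93 = 1368 = 13·101 + 55 ≡ 55 (mod 101).

85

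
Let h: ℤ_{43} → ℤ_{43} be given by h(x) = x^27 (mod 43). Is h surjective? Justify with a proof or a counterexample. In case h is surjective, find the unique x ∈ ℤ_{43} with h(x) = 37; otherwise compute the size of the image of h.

15

h(1) = 1^27 = 1.
h(6): Repeated squaring mod 43: 6^1 ≡ 6, 6^2 ≡ 6² = 36, 6^4 ≡ 36² = 1296 ≡ 6, 6^8 ≡ 6² = 36, 6^16 ≡ 36² = 1296 ≡ 6. Since 27 = 16 + 8 + 2 + 1, 6^27 ≡ 6·36·36·6: 6·36 = 216 ≡ 1, then 1·36 = 36, then 36·6 = 216 ≡ 1. So 6^27 ≡ 1 (mod 43).
So h(1) = h(6) = 1 while 1 ≠ 6, so h is not injective.
A non-injective map from the 43-element set ℤ_{43} to itself takes at most 42 distinct values, so it cannot be surjective. So h is not surjective.
Since h is not surjective, we determine |image(h)|. Computing x^27 mod 43 for each x (by repeated squaring, reducing mod 43 at every step), the values h(0), h(1), …, h(42) are: 0, 1, 22, 2, 11, 27, 1, 42, 27, 4, 35, 4, 22, 16, 21, 11, 35, 35, 2, 32, 39, 41, 2, 4, 11, 41, 8, 8, 32, 22, 27, 21, 39, 8, 39, 16, 1, 42, 16, 32, 41, 21, 42.
The distinct values are {0, 1, 2, 4, 8, 11, 16, 21, 22, 27, 32, 35, 39, 41, 42}; there are 15 of them.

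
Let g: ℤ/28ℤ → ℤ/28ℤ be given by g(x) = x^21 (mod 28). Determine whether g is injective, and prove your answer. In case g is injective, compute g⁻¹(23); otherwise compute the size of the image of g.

9

g(2): Repeated squaring mod 28: 2^1 ≡ 2, 2^2 ≡ 2² = 4, 2^4 ≡ 4² = 16, 2^8 ≡ 16² = 256 ≡ 4, 2^16 ≡ 4² = 16. Since 21 = 16 + 4 + 1, 2^21 ≡ 16·16·2: 16·16 = 256 ≡ 4, then 4·2 = 8. So 2^21 ≡ 8 (mod 28).
g(4): Repeated squaring mod 28: 4^1 ≡ 4, 4^2 ≡ 4² = 16, 4^4 ≡ 16² = 256 ≡ 4, 4^8 ≡ 4² = 16, 4^16 ≡ 16² = 256 ≡ 4. Since 21 = 16 + 4 + 1, 4^21 ≡ 4·4·4: 4·4 = 16, then 16·4 = 64 ≡ 8. So 4^21 ≡ 8 (mod 28).
So g(2) = g(4) = 8 while 2 ≠ 4, thus g is not injective.
Since g is not injective, we determine |image(g)|. Computing x^21 mod 28 for each x (by repeated squaring, reducing mod 28 at every step), the values g(0), g(1), …, g(27) are: 0, 1, 8, 27, 8, 13, 20, 7, 8, 1, 20, 15, 20, 13, 0, 15, 8, 13, 8, 27, 20, 21, 8, 15, 20, 1, 20, 27.
The distinct values are {0, 1, 7, 8, 13, 15, 20, 21, 27}; there are 9 of them.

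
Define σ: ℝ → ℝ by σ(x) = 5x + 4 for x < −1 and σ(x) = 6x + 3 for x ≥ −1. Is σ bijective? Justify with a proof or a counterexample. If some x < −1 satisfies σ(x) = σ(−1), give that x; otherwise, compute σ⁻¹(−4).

Both pieces are strictly increasing (slopes 5 and 6), so each is injective on its own interval.
The left piece maps (−∞, −1) onto (−∞, −1); the right piece maps [−1, ∞) onto [−3, ∞).
These images overlap. In particular σ(−1) = −3 (right piece), and solving 5x + 4 = −3 on the left piece gives x = −7/5 < −1.
So σ(−7/5) = σ(−1) with −7/5 ≠ −1, and σ is not injective, hence not bijective. This x = −7/5 is the requested value below −1.

-7/5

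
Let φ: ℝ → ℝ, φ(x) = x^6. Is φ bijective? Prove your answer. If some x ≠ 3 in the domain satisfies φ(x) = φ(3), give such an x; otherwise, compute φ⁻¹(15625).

φ(3) = 729 = (−3)^6 = φ(−3) (since 6 is even), with 3 ≠ −3. So φ is not injective, hence not bijective.
For the follow-up, such an x exists: taking x = −3 ∈ ℝ gives φ(−3) = 729 = φ(3) with −3 ≠ 3.

-3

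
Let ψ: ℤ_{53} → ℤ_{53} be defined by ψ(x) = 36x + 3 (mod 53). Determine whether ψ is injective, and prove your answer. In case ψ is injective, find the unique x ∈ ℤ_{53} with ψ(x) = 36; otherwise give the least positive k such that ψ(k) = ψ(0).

23

Suppose ψ(x_1) = ψ(x_2) in ℤ_{53}. Then 36x_1 + 3 ≡ 36x_2 + 3 (mod 53), thus 36(x_1 − x_2) ≡ 0 (mod 53).
Since gcd(36, 53) = 1, 36 is invertible modulo 53, hence x_1 − x_2 ≡ 0 (mod 53), i.e. x_1 = x_2.
Thus ψ is injective.
We now compute 36⁻¹ mod 53 explicitly. Euclid's algorithm: 53 = 1·36 + 17, 36 = 2·17 + 2, 17 = 8·2 + 1; back-substituting gives 1 = 28·36 − 19·53, so 36⁻¹ ≡ 28 (mod 53).
Since ψ is injective, we compute ψ⁻¹(36): solve 36x + 3 ≡ 36 (mod 53), i.e. 36x ≡ 33 (mod 53).
Multiplying by 36⁻¹ = 28 gives x ≡ 28·33 = 924 = 17·53 + 23 ≡ 23 (mod 53).
Check: ψ(23) = 36·23 + 3 = 831 = 15·53 + 36 ≡ 36 (mod 53).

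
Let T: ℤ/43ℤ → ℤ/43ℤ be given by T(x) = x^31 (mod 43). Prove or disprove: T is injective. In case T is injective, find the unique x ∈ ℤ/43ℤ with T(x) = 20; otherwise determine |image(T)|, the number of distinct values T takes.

Since 43 is prime, the nonzero elements of ℤ/43ℤ form a cyclic group of order 42.
As gcd(31, 42) = 1, raising to the 31st power is a bijection on this group: if u^31 ≡ v^31 then (uv^{−1})^31 = 1, and the only element of order dividing gcd(31, 42) = 1 is 1, so u = v.
With T(0) = 0 this makes T injective on all of ℤ/43ℤ, hence bijective (finite equal-size domain and codomain). In particular T is injective.
Since T is injective, we find the preimage of 20. The inverse of x ↦ x^31 on (ℤ/43ℤ)^× is x ↦ x^19, because 31·19 = 589 = 14·42 + 1 ≡ 1 (mod 42) and x^{42} = 1 for x ≠ 0 (Fermat). So T⁻¹(20) = 20^19 mod 43.
Repeated squaring mod 43: 20^1 ≡ 20, 20^2 ≡ 20² = 400 ≡ 13, 20^4 ≡ 13² = 169 ≡ 40, 20^8 ≡ 40² = 1600 ≡ 9, 20^16 ≡ 9² = 81 ≡ 38. Since 19 = 16 + 2 + 1, 20^19 ≡ 38·13·20: 38·13 = 494 ≡ 21, then 21·20 = 420 ≡ 33. So 20^19 ≡ 33 (mod 43).
Hence T⁻¹(20) = 33.

33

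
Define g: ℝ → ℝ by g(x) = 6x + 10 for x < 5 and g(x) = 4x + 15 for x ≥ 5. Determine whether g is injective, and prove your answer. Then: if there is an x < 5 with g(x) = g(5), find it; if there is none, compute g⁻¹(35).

25/6

Both pieces are strictly increasing (slopes 6 and 4), so each is injective on its own interval.
The left piece maps (−∞, 5) onto (−∞, 40); the right piece maps [5, ∞) onto [35, ∞).
These images overlap. In particular g(5) = 35 (right piece), and solving 6x + 10 = 35 on the left piece gives x = 25/6 < 5.
So g(25/6) = g(5) with 25/6 ≠ 5, and g is not injective. This x = 25/6 is the requested value below 5.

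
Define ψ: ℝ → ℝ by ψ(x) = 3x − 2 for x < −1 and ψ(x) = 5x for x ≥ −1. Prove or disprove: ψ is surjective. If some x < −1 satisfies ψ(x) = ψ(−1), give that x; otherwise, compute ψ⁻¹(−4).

Both pieces are strictly increasing (slopes 3 and 5), so each is injective on its own interval.
The left piece maps (−∞, −1) onto (−∞, −5); the right piece maps [−1, ∞) onto [−5, ∞).
These images together cover ℝ, so ψ is surjective.
Because the two images are disjoint, no x < −1 has ψ(x) = ψ(−1), so we compute ψ⁻¹(−4): −4 lies in [−5, ∞), so solve 5x = −4: x = (−4 − 0)/5 = −4/5.

-4/5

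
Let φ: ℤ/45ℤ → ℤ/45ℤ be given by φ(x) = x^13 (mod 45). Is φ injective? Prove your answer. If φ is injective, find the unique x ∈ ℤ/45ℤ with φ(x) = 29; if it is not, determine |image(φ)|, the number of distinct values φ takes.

35

φ(0) = 0^13 = 0.
φ(15): Repeated squaring mod 45: 15^1 ≡ 15, 15^2 ≡ 15² = 225 ≡ 0, 15^4 ≡ 0² = 0, 15^8 ≡ 0² = 0. Since 13 = 8 + 4 + 1, 15^13 ≡ 0·0·15: 0·0 = 0, then 0·15 = 0. So 15^13 ≡ 0 (mod 45).
So φ(0) = φ(15) = 0 while 0 ≠ 15, thus φ is not injective.
Since φ is not injective, we determine |image(φ)|. Computing x^13 mod 45 for each x (by repeated squaring, reducing mod 45 at every step), the values φ(0), φ(1), …, φ(44) are: 0, 1, 2, 18, 4, 5, 36, 7, 8, 9, 10, 11, 27, 13, 14, 0, 16, 17, 18, 19, 20, 36, 22, 23, 9, 25, 26, 27, 28, 29, 0, 31, 32, 18, 34, 35, 36, 37, 38, 9, 40, 41, 27, 43, 44.
The distinct values are {0, 1, 2, 4, 5, 7, 8, 9, 10, 11, 13, 14, 16, 17, 18, 19, 20, 22, 23, 25, 26, 27, 28, 29, 31, 32, 34, 35, 36, 37, 38, 40, 41, 43, 44}; there are 35 of them.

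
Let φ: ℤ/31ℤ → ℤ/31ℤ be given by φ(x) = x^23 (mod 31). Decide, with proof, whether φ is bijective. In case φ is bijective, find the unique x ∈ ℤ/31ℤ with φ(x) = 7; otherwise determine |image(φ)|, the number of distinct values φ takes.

Since 31 is prime, the nonzero elements of ℤ/31ℤ form a cyclic group of order 30.
As gcd(23, 30) = 1, raising to the 23rd power is a bijection on this group: if a^23 ≡ b^23 then (ab^{−1})^23 = 1, and the only element of order dividing gcd(23, 30) = 1 is 1, so a = b.
With φ(0) = 0 this makes φ injective on all of ℤ/31ℤ, hence bijective (finite equal-size domain and codomain). In particular φ is bijective.
Since φ is bijective, we find the preimage of 7. The inverse of x ↦ x^23 on (ℤ/31ℤ)^× is x ↦ x^17, because 23·17 = 391 = 13·30 + 1 ≡ 1 (mod 30) and x^{30} = 1 for x ≠ 0 (Fermat). So φ⁻¹(7) = 7^17 mod 31.
Repeated squaring mod 31: 7^1 ≡ 7, 7^2 ≡ 7² = 49 ≡ 18, 7^4 ≡ 18² = 324 ≡ 14, 7^8 ≡ 14² = 196 ≡ 10, 7^16 ≡ 10² = 100 ≡ 7. Since 17 = 16 + 1, 7^17 ≡ 7·7: 7·7 = 49 ≡ 18. So 7^17 ≡ 18 (mod 31).
Hence φ⁻¹(7) = 18.

18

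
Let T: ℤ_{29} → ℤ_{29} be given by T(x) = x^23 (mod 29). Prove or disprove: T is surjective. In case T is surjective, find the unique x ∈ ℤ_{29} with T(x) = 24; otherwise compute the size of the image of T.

16

Since 29 is prime, the nonzero elements of ℤ_{29} form a cyclic group of order 28.
As gcd(23, 28) = 1, raising to the 23rd power is a bijection on this group: if a^23 ≡ b^23 then (ab^{−1})^23 = 1, and the only element of order dividing gcd(23, 28) = 1 is 1, so a = b.
With T(0) = 0 this makes T injective on all of ℤ_{29}, hence bijective (finite equal-size domain and codomain). In particular T is surjective.
Since T is surjective, we find the preimage of 24. The inverse of x ↦ x^23 on (ℤ_{29})^× is x ↦ x^11, because 23·11 = 253 = 9·28 + 1 ≡ 1 (mod 28) and x^{28} = 1 for x ≠ 0 (Fermat). So T⁻¹(24) = 24^11 mod 29.
Repeated squaring mod 29: 24^1 ≡ 24, 24^2 ≡ 24² = 576 ≡ 25, 24^4 ≡ 25² = 625 ≡ 16, 24^8 ≡ 16² = 256 ≡ 24. Since 11 = 8 + 2 + 1, 24^11 ≡ 24·25·24: 24·25 = 600 ≡ 20, then 20·24 = 480 ≡ 16. So 24^11 ≡ 16 (mod 29).
Hence T⁻¹(24) = 16.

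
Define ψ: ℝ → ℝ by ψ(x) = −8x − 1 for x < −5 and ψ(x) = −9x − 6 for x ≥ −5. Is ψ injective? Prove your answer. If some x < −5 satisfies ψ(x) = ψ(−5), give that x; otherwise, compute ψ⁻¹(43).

-11/2

Both pieces are strictly decreasing (slopes −8 and −9), so each is injective on its own interval.
The left piece maps (−∞, −5) onto (39, ∞); the right piece maps [−5, ∞) onto (−∞, 39].
These images are disjoint, so no value is attained by both pieces. So ψ is injective.
Because the two images are disjoint, no x < −5 has ψ(x) = ψ(−5), so we compute ψ⁻¹(43): 43 lies in (39, ∞), so solve −8x − 1 = 43: x = (43 + 1)/(−8) = −11/2.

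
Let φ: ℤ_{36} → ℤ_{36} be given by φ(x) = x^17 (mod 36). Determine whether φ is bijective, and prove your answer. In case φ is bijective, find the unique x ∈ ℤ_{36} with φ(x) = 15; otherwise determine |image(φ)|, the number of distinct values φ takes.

21

φ(0) = 0^17 = 0.
φ(6): Repeated squaring mod 36: 6^1 ≡ 6, 6^2 ≡ 6² = 36 ≡ 0, 6^4 ≡ 0² = 0, 6^8 ≡ 0² = 0, 6^16 ≡ 0² = 0. Since 17 = 16 + 1, 6^17 ≡ 0·6: 0·6 = 0. So 6^17 ≡ 0 (mod 36).
So φ(0) = φ(6) = 0 while 0 ≠ 6, hence φ is not injective, hence not bijective.
Since φ is not bijective, we determine |image(φ)|. Computing x^17 mod 36 for each x (by repeated squaring, reducing mod 36 at every step), the values φ(0), φ(1), …, φ(35) are: 0, 1, 32, 27, 16, 29, 0, 31, 8, 9, 28, 23, 0, 25, 20, 27, 4, 17, 0, 19, 32, 9, 16, 11, 0, 13, 8, 27, 28, 5, 0, 7, 20, 9, 4, 35.
The distinct values are {0, 1, 4, 5, 7, 8, 9, 11, 13, 16, 17, 19, 20, 23, 25, 27, 28, 29, 31, 32, 35}; there are 21 of them.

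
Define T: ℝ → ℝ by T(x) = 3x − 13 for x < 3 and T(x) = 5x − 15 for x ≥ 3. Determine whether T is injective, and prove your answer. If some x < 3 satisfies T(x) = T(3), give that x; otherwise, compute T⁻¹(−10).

Both pieces are strictly increasing (slopes 3 and 5), so each is injective on its own interval.
The left piece maps (−∞, 3) onto (−∞, −4); the right piece maps [3, ∞) onto [0, ∞).
These images are disjoint, so no value is attained by both pieces. Thus T is injective.
Because the two images are disjoint, no x < 3 has T(x) = T(3), so we compute T⁻¹(−10): −10 lies in (−∞, −4), so solve 3x − 13 = −10: x = (−10 + 13)/3 = 1.

1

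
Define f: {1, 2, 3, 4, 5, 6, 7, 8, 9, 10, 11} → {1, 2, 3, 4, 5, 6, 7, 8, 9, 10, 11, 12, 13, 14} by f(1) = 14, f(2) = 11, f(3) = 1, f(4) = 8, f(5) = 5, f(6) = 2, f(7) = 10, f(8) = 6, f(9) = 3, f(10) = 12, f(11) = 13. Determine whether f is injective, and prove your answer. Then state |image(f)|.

The values f(1), …, f(11) are 14, 11, 1, 8, 5, 2, 10, 6, 3, 12, 13 — all distinct.
So f(u) = f(v) only when u = v, and f is injective.
The image of f is {1, 2, 3, 5, 6, 8, 10, 11, 12, 13, 14}, which has 11 elements.

11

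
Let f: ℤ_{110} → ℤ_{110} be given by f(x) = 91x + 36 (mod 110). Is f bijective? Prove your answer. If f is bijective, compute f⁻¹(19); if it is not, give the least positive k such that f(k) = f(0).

If f(s) = f(t), then 91s ≡ 91t (mod 110). Because gcd(91, 110) = 1, we may cancel 91 to get s ≡ t (mod 110).
We now compute 91⁻¹ mod 110 explicitly. Euclid's algorithm: 110 = 1·91 + 19, 91 = 4·19 + 15, 19 = 1·15 + 4, 15 = 3·4 + 3, 4 = 1·3 + 1; back-substituting gives 1 = 81·91 − 67·110, so 91⁻¹ ≡ 81 (mod 110).
Then y ↦ 81(y − 36) is a two-sided inverse to f, so every y ∈ ℤ_{110} has a preimage.
Hence f is bijective.
Since f is bijective, we find f⁻¹(19): we need 91x ≡ 19 − 36 ≡ 93 (mod 110). Using 91⁻¹ = 81: x ≡ 81·93 = 7533 = 68·110 + 53, so x = 53.
Check: f(53) = 91·53 + 36 = 4859 = 44·110 + 19 ≡ 19 (mod 110).

53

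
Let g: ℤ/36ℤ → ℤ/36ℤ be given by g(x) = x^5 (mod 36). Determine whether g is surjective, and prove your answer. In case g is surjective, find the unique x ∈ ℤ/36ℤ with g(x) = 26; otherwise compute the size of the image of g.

21

g(0) = 0^5 = 0.
g(6): Repeated squaring mod 36: 6^1 ≡ 6, 6^2 ≡ 6² = 36 ≡ 0, 6^4 ≡ 0² = 0. Since 5 = 4 + 1, 6^5 ≡ 0·6: 0·6 = 0. So 6^5 ≡ 0 (mod 36).
So g(0) = g(6) = 0 while 0 ≠ 6, thus g is not injective.
A non-injective map from the 36-element set ℤ/36ℤ to itself takes at most 35 distinct values, so it cannot be surjective. Hence g is not surjective.
Since g is not surjective, we determine |image(g)|. Computing x^5 mod 36 for each x (by repeated squaring, reducing mod 36 at every step), the values g(0), g(1), …, g(35) are: 0, 1, 32, 27, 16, 29, 0, 31, 8, 9, 28, 23, 0, 25, 20, 27, 4, 17, 0, 19, 32, 9, 16, 11, 0, 13, 8, 27, 28, 5, 0, 7, 20, 9, 4, 35.
The distinct values are {0, 1, 4, 5, 7, 8, 9, 11, 13, 16, 17, 19, 20, 23, 25, 27, 28, 29, 31, 32, 35}; there are 21 of them.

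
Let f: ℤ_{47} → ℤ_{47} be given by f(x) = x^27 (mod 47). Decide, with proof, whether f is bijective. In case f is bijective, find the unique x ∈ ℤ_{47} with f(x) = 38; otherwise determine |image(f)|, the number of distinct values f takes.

35

Since 47 is prime, the nonzero elements of ℤ_{47} form a cyclic group of order 46.
As gcd(27, 46) = 1, raising to the 27th power is a bijection on this group: if u^27 ≡ v^27 then (uv^{−1})^27 = 1, and the only element of order dividing gcd(27, 46) = 1 is 1, so u = v.
With f(0) = 0 this makes f injective on all of ℤ_{47}, hence bijective (finite equal-size domain and codomain). In particular f is bijective.
Since f is bijective, we find the preimage of 38. The inverse of x ↦ x^27 on (ℤ_{47})^× is x ↦ x^29, because 27·29 = 783 = 17·46 + 1 ≡ 1 (mod 46) and x^{46} = 1 for x ≠ 0 (Fermat). So f⁻¹(38) = 38^29 mod 47.
Repeated squaring mod 47: 38^1 ≡ 38, 38^2 ≡ 38² = 1444 ≡ 34, 38^4 ≡ 34² = 1156 ≡ 28, 38^8 ≡ 28² = 784 ≡ 32, 38^16 ≡ 32² = 1024 ≡ 37. Since 29 = 16 + 8 + 4 + 1, 38^29 ≡ 37·32·28·38: 37·32 = 1184 ≡ 9, then 9·28 = 252 ≡ 17, then 17·38 = 646 ≡ 35. So 38^29 ≡ 35 (mod 47).
Hence f⁻¹(38) = 35.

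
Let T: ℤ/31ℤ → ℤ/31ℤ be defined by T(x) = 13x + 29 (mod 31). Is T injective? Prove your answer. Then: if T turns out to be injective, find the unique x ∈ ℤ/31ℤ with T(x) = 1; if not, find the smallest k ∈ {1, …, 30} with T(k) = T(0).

5

Recall: T is injective if T(s) = T(t) implies s = t.
Suppose T(s) = T(t) in ℤ/31ℤ. Then 13s + 29 ≡ 13t + 29 (mod 31), thus 13(s − t) ≡ 0 (mod 31).
Since gcd(13, 31) = 1, 13 is invertible modulo 31, hence s − t ≡ 0 (mod 31), i.e. s = t.
Hence T is injective.
We now compute 13⁻¹ mod 31 explicitly. Euclid's algorithm: 31 = 2·13 + 5, 13 = 2·5 + 3, 5 = 1·3 + 2, 3 = 1·2 + 1; back-substituting gives 1 = 12·13 − 5·31, so 13⁻¹ ≡ 12 (mod 31).
Since T is injective, we compute T⁻¹(1): solve 13x + 29 ≡ 1 (mod 31), i.e. 13x ≡ 3 (mod 31).
Multiplying by 13⁻¹ = 12 gives x ≡ 12·3 = 36 = 1·31 + 5 ≡ 5 (mod 31).
Check: T(5) = 13·5 + 29 = 94 = 3·31 + 1 ≡ 1 (mod 31).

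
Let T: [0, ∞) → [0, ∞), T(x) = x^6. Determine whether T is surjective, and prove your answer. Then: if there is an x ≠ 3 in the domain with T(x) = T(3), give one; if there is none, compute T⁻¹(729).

For any y ∈ [0, ∞), x = y^{1/6} ∈ [0, ∞) gives T(x) = y, so T is surjective.
Since x ↦ x^6 is strictly increasing on [0, ∞), it is injective there, so no x ≠ 3 in the domain has T(x) = T(3). We therefore compute T⁻¹(729) = 729^{1/6} = 3 (indeed 3^6 = 729).

3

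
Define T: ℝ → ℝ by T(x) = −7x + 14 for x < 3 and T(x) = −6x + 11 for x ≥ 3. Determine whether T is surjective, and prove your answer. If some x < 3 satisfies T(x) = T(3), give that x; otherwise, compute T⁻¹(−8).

Both pieces are strictly decreasing (slopes −7 and −6), so each is injective on its own interval.
The left piece maps (−∞, 3) onto (−7, ∞); the right piece maps [3, ∞) onto (−∞, −7].
These images together cover ℝ, so T is surjective.
Because the two images are disjoint, no x < 3 has T(x) = T(3), so we compute T⁻¹(−8): −8 lies in (−∞, −7], so solve −6x + 11 = −8: x = (−8 − 11)/(−6) = 19/6.

19/6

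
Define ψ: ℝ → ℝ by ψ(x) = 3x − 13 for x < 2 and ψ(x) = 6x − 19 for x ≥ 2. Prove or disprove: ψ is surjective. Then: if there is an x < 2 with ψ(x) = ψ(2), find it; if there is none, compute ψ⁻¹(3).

Both pieces are strictly increasing (slopes 3 and 6), so each is injective on its own interval.
The left piece maps (−∞, 2) onto (−∞, −7); the right piece maps [2, ∞) onto [−7, ∞).
These images together cover ℝ, so ψ is surjective.
Because the two images are disjoint, no x < 2 has ψ(x) = ψ(2), so we compute ψ⁻¹(3): 3 lies in [−7, ∞), so solve 6x − 19 = 3: x = (3 + 19)/6 = 11/3.

11/3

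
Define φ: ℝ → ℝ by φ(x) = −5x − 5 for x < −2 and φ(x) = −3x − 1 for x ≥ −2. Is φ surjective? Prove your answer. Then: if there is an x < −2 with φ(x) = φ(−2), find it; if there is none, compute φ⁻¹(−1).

0

Both pieces are strictly decreasing (slopes −5 and −3), so each is injective on its own interval.
The left piece maps (−∞, −2) onto (5, ∞); the right piece maps [−2, ∞) onto (−∞, 5].
These images together cover ℝ, so φ is surjective.
Because the two images are disjoint, no x < −2 has φ(x) = φ(−2), so we compute φ⁻¹(−1): −1 lies in (−∞, 5], so solve −3x − 1 = −1: x = (−1 + 1)/(−3) = 0.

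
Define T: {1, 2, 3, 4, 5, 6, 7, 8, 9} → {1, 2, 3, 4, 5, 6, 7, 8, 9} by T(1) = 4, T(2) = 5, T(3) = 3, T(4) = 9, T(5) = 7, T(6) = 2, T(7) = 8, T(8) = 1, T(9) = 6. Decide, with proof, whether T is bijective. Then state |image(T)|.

9

The values 4, 5, 3, 9, 7, 2, 8, 1, 6 are a permutation of {1, 2, 3, 4, 5, 6, 7, 8, 9}: each element appears exactly once.
So T is injective and surjective, hence bijective.
The image of T is {1, 2, 3, 4, 5, 6, 7, 8, 9}, which has 9 elements.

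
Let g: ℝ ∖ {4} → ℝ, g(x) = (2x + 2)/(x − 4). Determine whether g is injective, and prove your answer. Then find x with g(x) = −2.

3/2

Suppose g(u) = g(v). Cross-multiplying: (2u + 2)(v − 4) = (2v + 2)(u − 4).
Expanding both sides and cancelling the symmetric terms leaves −10·(u − v) = 0. Since −10 ≠ 0, u = v. Thus g is injective.
Solving g(x) = −2: cross-multiplying gives 2x + 2 = −2(x − 4), which rearranges to 4x = 6, so x = 3/2.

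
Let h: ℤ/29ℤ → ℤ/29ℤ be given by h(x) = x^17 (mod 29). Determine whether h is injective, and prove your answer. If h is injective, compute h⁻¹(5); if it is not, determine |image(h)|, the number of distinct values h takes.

Since 29 is prime, the nonzero elements of ℤ/29ℤ form a cyclic group of order 28.
As gcd(17, 28) = 1, raising to the 17th power is a bijection on this group: if u^17 ≡ v^17 then (uv^{−1})^17 = 1, and the only element of order dividing gcd(17, 28) = 1 is 1, so u = v.
With h(0) = 0 this makes h injective on all of ℤ/29ℤ, hence bijective (finite equal-size domain and codomain). In particular h is injective.
Since h is injective, we find the preimage of 5. The inverse of x ↦ x^17 on (ℤ/29ℤ)^× is x ↦ x^5, because 17·5 = 85 = 3·28 + 1 ≡ 1 (mod 28) and x^{28} = 1 for x ≠ 0 (Fermat). So h⁻¹(5) = 5^5 mod 29.
Repeated squaring mod 29: 5^1 ≡ 5, 5^2 ≡ 5² = 25, 5^4 ≡ 25² = 625 ≡ 16. Since 5 = 4 + 1, 5^5 ≡ 16·5: 16·5 = 80 ≡ 22. So 5^5 ≡ 22 (mod 29).
Hence h⁻¹(5) = 22.

22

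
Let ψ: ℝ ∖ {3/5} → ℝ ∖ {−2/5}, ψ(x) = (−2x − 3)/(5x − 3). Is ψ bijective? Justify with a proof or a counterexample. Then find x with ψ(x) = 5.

4/9

Suppose ψ(x_1) = ψ(x_2). Cross-multiplying: (−2x_1 − 3)(5x_2 − 3) = (−2x_2 − 3)(5x_1 − 3).
Expanding both sides and cancelling the symmetric terms leaves 21·(x_1 − x_2) = 0. Since 21 ≠ 0, x_1 = x_2. So ψ is injective.
For any y ≠ −2/5, solving y(5x − 3) = −2x − 3 for x gives a well-defined x ≠ 3/5. So ψ is surjective.
Therefore ψ is bijective.
Solving ψ(x) = 5: cross-multiplying gives −2x − 3 = 5(5x − 3), which rearranges to −27x = −12, so x = 4/9.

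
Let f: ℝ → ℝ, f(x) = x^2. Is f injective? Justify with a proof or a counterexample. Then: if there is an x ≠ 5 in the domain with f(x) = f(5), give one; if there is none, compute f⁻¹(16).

f(5) = 25 = (−5)^2 = f(−5) (since 2 is even), with 5 ≠ −5. So f is not injective.
For the follow-up, such an x exists: taking x = −5 ∈ ℝ gives f(−5) = 25 = f(5) with −5 ≠ 5.

-5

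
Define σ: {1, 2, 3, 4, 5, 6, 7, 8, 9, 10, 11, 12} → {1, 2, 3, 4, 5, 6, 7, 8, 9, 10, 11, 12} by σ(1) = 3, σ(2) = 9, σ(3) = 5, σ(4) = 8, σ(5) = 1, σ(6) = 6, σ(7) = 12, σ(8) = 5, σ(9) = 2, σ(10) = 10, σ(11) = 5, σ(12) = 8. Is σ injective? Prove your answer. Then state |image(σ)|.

9

σ(3) = 5 = σ(8) with 3 ≠ 8, so σ is not injective.
The image of σ is {1, 2, 3, 5, 6, 8, 9, 10, 12}, which has 9 elements.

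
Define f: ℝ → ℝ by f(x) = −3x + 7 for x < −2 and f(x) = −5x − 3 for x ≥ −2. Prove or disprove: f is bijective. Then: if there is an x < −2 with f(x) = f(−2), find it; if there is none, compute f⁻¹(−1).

Both pieces are strictly decreasing (slopes −3 and −5), so each is injective on its own interval.
The left piece maps (−∞, −2) onto (13, ∞); the right piece maps [−2, ∞) onto (−∞, 7].
The images leave a gap (13 has no preimage), so f is not surjective, hence not bijective.
Because the two images are disjoint, no x < −2 has f(x) = f(−2), so we compute f⁻¹(−1): −1 lies in (−∞, 7], so solve −5x − 3 = −1: x = (−1 + 3)/(−5) = −2/5.

-2/5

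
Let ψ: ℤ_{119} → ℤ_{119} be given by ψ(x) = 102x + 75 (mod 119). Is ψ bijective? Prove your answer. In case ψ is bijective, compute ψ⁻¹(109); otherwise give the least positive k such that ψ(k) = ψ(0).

Recall: ψ is injective if ψ(a) = ψ(b) implies a = b.
We have gcd(102, 119) = 17 > 1. Taking a = 0 and b = 7: ψ(0) = 75 and ψ(7) = 102·7 + 75 = 789 ≡ 75 (mod 119).
So ψ(0) = ψ(7) while 0 ≠ 7, hence ψ is not injective, hence not bijective.
Since ψ is not bijective, we find the least positive k with ψ(k) = ψ(0): this means 102k ≡ 0 (mod 119), i.e. 119 ∣ 102k. Since gcd(102, 119) = 17, dividing through by 17 this holds exactly when 7 ∣ 6k, and as gcd(6, 7) = 1, exactly when 7 ∣ k.
The smallest positive such k is 7.

7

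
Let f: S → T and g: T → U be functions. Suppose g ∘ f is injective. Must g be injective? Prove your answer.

No. Take S = {0}, T = {0, 1}, U = {0, 1}, f(a) = a for each a ∈ S, and g(b) = 0 if b ∈ {0, 1} else g(b) = b.
Then g ∘ f = f is injective (S ⊂ T and f is the inclusion), but g(0) = g(1) = 0 with 0 ≠ 1, so g is not injective.

not injective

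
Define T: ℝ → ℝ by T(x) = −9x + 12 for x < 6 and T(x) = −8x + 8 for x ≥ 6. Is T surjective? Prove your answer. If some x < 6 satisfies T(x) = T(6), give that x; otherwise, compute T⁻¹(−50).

Both pieces are strictly decreasing (slopes −9 and −8), so each is injective on its own interval.
The left piece maps (−∞, 6) onto (−42, ∞); the right piece maps [6, ∞) onto (−∞, −40].
The union (−42, ∞) ∪ (−∞, −40] covers ℝ, so T is surjective.
For the follow-up: the images overlap, so an x < 6 with T(x) = T(6) exists. T(6) = −40; solving −9x + 12 = −40 for x < 6 gives x = (−40 − 12)/(−9) = 52/9.

52/9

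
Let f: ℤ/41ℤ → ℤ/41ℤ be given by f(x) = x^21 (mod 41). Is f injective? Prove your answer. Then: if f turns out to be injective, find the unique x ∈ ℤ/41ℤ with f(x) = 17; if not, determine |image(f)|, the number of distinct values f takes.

Since 41 is prime, the nonzero elements of ℤ/41ℤ form a cyclic group of order 40.
As gcd(21, 40) = 1, raising to the 21st power is a bijection on this group: if u^21 ≡ v^21 then (uv^{−1})^21 = 1, and the only element of order dividing gcd(21, 40) = 1 is 1, so u = v.
With f(0) = 0 this makes f injective on all of ℤ/41ℤ, hence bijective (finite equal-size domain and codomain). In particular f is injective.
Since f is injective, we find the preimage of 17. The inverse of x ↦ x^21 on (ℤ/41ℤ)^× is x ↦ x^21, because 21·21 = 441 = 11·40 + 1 ≡ 1 (mod 40) and x^{40} = 1 for x ≠ 0 (Fermat). So f⁻¹(17) = 17^21 mod 41.
Repeated squaring mod 41: 17^1 ≡ 17, 17^2 ≡ 17² = 289 ≡ 2, 17^4 ≡ 2² = 4, 17^8 ≡ 4² = 16, 17^16 ≡ 16² = 256 ≡ 10. Since 21 = 16 + 4 + 1, 17^21 ≡ 10·4·17: 10·4 = 40, then 40·17 = 680 ≡ 24. So 17^21 ≡ 24 (mod 41).
Hence f⁻¹(17) = 24.

24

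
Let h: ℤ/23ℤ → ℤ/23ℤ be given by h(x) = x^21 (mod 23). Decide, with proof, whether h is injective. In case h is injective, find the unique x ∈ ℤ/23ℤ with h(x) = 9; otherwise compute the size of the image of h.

Since 23 is prime, the nonzero elements of ℤ/23ℤ form a cyclic group of order 22.
As gcd(21, 22) = 1, raising to the 21st power is a bijection on this group: if a^21 ≡ b^21 then (ab^{−1})^21 = 1, and the only element of order dividing gcd(21, 22) = 1 is 1, so a = b.
With h(0) = 0 this makes h injective on all of ℤ/23ℤ, hence bijective (finite equal-size domain and codomain). In particular h is injective.
Since h is injective, we find the preimage of 9. The inverse of x ↦ x^21 on (ℤ/23ℤ)^× is x ↦ x^21, because 21·21 = 441 = 20·22 + 1 ≡ 1 (mod 22) and x^{22} = 1 for x ≠ 0 (Fermat). So h⁻¹(9) = 9^21 mod 23.
Repeated squaring mod 23: 9^1 ≡ 9, 9^2 ≡ 9² = 81 ≡ 12, 9^4 ≡ 12² = 144 ≡ 6, 9^8 ≡ 6² = 36 ≡ 13, 9^16 ≡ 13² = 169 ≡ 8. Since 21 = 16 + 4 + 1, 9^21 ≡ 8·6·9: 8·6 = 48 ≡ 2, then 2·9 = 18. So 9^21 ≡ 18 (mod 23).
Hence h⁻¹(9) = 18.

18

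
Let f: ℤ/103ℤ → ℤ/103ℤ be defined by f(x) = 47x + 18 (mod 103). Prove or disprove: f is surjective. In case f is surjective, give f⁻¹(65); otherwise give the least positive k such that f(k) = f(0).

Since gcd(47, 103) = 1, 47 is invertible modulo 103. Euclid's algorithm: 103 = 2·47 + 9, 47 = 5·9 + 2, 9 = 4·2 + 1; back-substituting gives 1 = 57·47 − 26·103, so 47⁻¹ ≡ 57 (mod 103).
For any y ∈ ℤ/103ℤ, x = 57(y − 18) mod 103 satisfies f(x) = 47·57(y − 18) + 18 ≡ y (since 47·57 ≡ 1 mod 103). So every y has a preimage.
Hence f is surjective.
Since f is surjective, we compute f⁻¹(65): solve 47x + 18 ≡ 65 (mod 103), i.e. 47x ≡ 47 (mod 103).
Multiplying by 47⁻¹ = 57 gives x ≡ 57·47 = 2679 = 26·103 + 1 ≡ 1 (mod 103).
Check: f(1) = 47·1 + 18 = 65 ≡ 65 (mod 103).

1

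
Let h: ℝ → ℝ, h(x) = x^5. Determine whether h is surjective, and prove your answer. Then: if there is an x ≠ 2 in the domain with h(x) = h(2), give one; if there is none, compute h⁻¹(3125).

5

For any y ∈ ℝ, x = y^{1/5} ∈ ℝ gives h(x) = y, so h is surjective.
Since x ↦ x^5 is strictly increasing on ℝ, it is injective there, so no x ≠ 2 in the domain has h(x) = h(2). We therefore compute h⁻¹(3125) = 3125^{1/5} = 5 (indeed 5^5 = 3125).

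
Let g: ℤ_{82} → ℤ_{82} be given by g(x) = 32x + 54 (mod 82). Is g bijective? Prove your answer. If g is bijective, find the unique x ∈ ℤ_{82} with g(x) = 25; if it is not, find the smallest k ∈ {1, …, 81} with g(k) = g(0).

41

By definition, injectivity means: for all u, v in the domain, g(u) = g(v) implies u = v.
We have gcd(32, 82) = 2 > 1. Taking u = 0 and v = 41: g(0) = 54 and g(41) = 32·41 + 54 = 1366 ≡ 54 (mod 82).
So g(0) = g(41) while 0 ≠ 41, therefore g is not injective, hence not bijective.
Since g is not bijective, we find the least positive k with g(k) = g(0): this means 32k ≡ 0 (mod 82), i.e. 82 ∣ 32k. Since gcd(32, 82) = 2, dividing through by 2 this holds exactly when 41 ∣ 16k, and as gcd(16, 41) = 1, exactly when 41 ∣ k.
The smallest positive such k is 41.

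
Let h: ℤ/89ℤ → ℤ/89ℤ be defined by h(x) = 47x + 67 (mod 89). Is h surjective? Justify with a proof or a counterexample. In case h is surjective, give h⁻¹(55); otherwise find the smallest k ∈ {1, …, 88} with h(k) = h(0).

Since gcd(47, 89) = 1, 47 is invertible modulo 89. Euclid's algorithm: 89 = 1·47 + 42, 47 = 1·42 + 5, 42 = 8·5 + 2, 5 = 2·2 + 1; back-substituting gives 1 = 36·47 − 19·89, so 47⁻¹ ≡ 36 (mod 89).
For any y ∈ ℤ/89ℤ, x = 36(y − 67) mod 89 satisfies h(x) = 47·36(y − 67) + 67 ≡ y (since 47·36 ≡ 1 mod 89). So every y has a preimage.
Hence h is surjective.
Since h is surjective, we compute h⁻¹(55): solve 47x + 67 ≡ 55 (mod 89), i.e. 47x ≡ 77 (mod 89).
Multiplying by 47⁻¹ = 36 gives x ≡ 36·77 = 2772 = 31·89 + 13 ≡ 13 (mod 89).
Check: h(13) = 47·13 + 67 = 678 = 7·89 + 55 ≡ 55 (mod 89).

13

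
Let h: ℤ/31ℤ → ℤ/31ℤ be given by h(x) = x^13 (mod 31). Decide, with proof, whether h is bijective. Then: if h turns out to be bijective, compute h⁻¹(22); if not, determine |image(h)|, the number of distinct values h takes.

21

Since 31 is prime, the nonzero elements of ℤ/31ℤ form a cyclic group of order 30.
As gcd(13, 30) = 1, raising to the 13th power is a bijection on this group: if u^13 ≡ v^13 then (uv^{−1})^13 = 1, and the only element of order dividing gcd(13, 30) = 1 is 1, so u = v.
With h(0) = 0 this makes h injective on all of ℤ/31ℤ, hence bijective (finite equal-size domain and codomain). In particular h is bijective.
Since h is bijective, we find the preimage of 22. The inverse of x ↦ x^13 on (ℤ/31ℤ)^× is x ↦ x^7, because 13·7 = 91 = 3·30 + 1 ≡ 1 (mod 30) and x^{30} = 1 for x ≠ 0 (Fermat). So h⁻¹(22) = 22^7 mod 31.
Repeated squaring mod 31: 22^1 ≡ 22, 22^2 ≡ 22² = 484 ≡ 19, 22^4 ≡ 19² = 361 ≡ 20. Since 7 = 4 + 2 + 1, 22^7 ≡ 20·19·22: 20·19 = 380 ≡ 8, then 8·22 = 176 ≡ 21. So 22^7 ≡ 21 (mod 31).
Hence h⁻¹(22) = 21.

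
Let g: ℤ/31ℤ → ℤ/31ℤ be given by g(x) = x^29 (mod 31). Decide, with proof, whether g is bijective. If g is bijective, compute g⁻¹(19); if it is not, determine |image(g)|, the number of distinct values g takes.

Since 31 is prime, the nonzero elements of ℤ/31ℤ form a cyclic group of order 30.
As gcd(29, 30) = 1, raising to the 29th power is a bijection on this group: if x_1^29 ≡ x_2^29 then (x_1x_2^{−1})^29 = 1, and the only element of order dividing gcd(29, 30) = 1 is 1, so x_1 = x_2.
With g(0) = 0 this makes g injective on all of ℤ/31ℤ, hence bijective (finite equal-size domain and codomain). In particular g is bijective.
Since g is bijective, we find the preimage of 19. The inverse of x ↦ x^29 on (ℤ/31ℤ)^× is x ↦ x^29, because 29·29 = 841 = 28·30 + 1 ≡ 1 (mod 30) and x^{30} = 1 for x ≠ 0 (Fermat). So g⁻¹(19) = 19^29 mod 31.
Repeated squaring mod 31: 19^1 ≡ 19, 19^2 ≡ 19² = 361 ≡ 20, 19^4 ≡ 20² = 400 ≡ 28, 19^8 ≡ 28² = 784 ≡ 9, 19^16 ≡ 9² = 81 ≡ 19. Since 29 = 16 + 8 + 4 + 1, 19^29 ≡ 19·9·28·19: 19·9 = 171 ≡ 16, then 16·28 = 448 ≡ 14, then 14·19 = 266 ≡ 18. So 19^29 ≡ 18 (mod 31).
Hence g⁻¹(19) = 18.

18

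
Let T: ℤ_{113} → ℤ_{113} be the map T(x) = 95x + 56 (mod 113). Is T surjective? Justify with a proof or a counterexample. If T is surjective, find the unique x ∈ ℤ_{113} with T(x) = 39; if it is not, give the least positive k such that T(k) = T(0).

70

Since gcd(95, 113) = 1, 95 is invertible modulo 113. Euclid's algorithm: 113 = 1·95 + 18, 95 = 5·18 + 5, 18 = 3·5 + 3, 5 = 1·3 + 2, 3 = 1·2 + 1; back-substituting gives 1 = 69·95 − 58·113, so 95⁻¹ ≡ 69 (mod 113).
For any y ∈ ℤ_{113}, x = 69(y − 56) mod 113 satisfies T(x) = 95·69(y − 56) + 56 ≡ y (since 95·69 ≡ 1 mod 113). So every y has a preimage.
So T is surjective.
Since T is surjective, we find T⁻¹(39): we need 95x ≡ 39 − 56 ≡ 96 (mod 113). Using 95⁻¹ = 69: x ≡ 69·96 = 6624 = 58·113 + 70, so x = 70.
Check: T(70) = 95·70 + 56 = 6706 = 59·113 + 39 ≡ 39 (mod 113).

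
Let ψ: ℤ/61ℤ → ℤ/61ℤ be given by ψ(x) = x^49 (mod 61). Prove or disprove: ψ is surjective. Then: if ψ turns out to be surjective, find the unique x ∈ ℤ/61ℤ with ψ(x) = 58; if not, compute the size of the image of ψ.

Since 61 is prime, the nonzero elements of ℤ/61ℤ form a cyclic group of order 60.
As gcd(49, 60) = 1, raising to the 49th power is a bijection on this group: if s^49 ≡ t^49 then (st^{−1})^49 = 1, and the only element of order dividing gcd(49, 60) = 1 is 1, so s = t.
With ψ(0) = 0 this makes ψ injective on all of ℤ/61ℤ, hence bijective (finite equal-size domain and codomain). In particular ψ is surjective.
Since ψ is surjective, we find the preimage of 58. The inverse of x ↦ x^49 on (ℤ/61ℤ)^× is x ↦ x^49, because 49·49 = 2401 = 40·60 + 1 ≡ 1 (mod 60) and x^{60} = 1 for x ≠ 0 (Fermat). So ψ⁻¹(58) = 58^49 mod 61.
Repeated squaring mod 61: 58^1 ≡ 58, 58^2 ≡ 58² = 3364 ≡ 9, 58^4 ≡ 9² = 81 ≡ 20, 58^8 ≡ 20² = 400 ≡ 34, 58^16 ≡ 34² = 1156 ≡ 58, 58^32 ≡ 58² = 3364 ≡ 9. Since 49 = 32 + 16 + 1, 58^49 ≡ 9·58·58: 9·58 = 522 ≡ 34, then 34·58 = 1972 ≡ 20. So 58^49 ≡ 20 (mod 61).
Hence ψ⁻¹(58) = 20.

20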